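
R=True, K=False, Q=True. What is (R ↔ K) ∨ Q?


R = True, K = False, Q = True
Expression: (R ↔ K) ∨ Q
Step 1: R ↔ K = (True iff False) (true when values match) = False
Step 2: (False) ∨ Q = False OR True = True

True


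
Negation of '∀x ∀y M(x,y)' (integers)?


Original: ∀x ∀y M(x,y)
Rule: ¬∀→∃, ¬∃→∀, negate predicate.
Negation: ∃x ∃y ¬M(x,y)

∃x ∃y ¬M(x,y)


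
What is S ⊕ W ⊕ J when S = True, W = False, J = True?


S = True, W = False, J = True
Step 1: S ⊕ W = True XOR False = True
Step 2: True ⊕ J = True XOR True = False
XOR is true when an odd number of operands are true.

False


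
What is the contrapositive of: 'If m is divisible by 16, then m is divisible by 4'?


Original: If m is divisible by 16, then m is divisible by 4
Contrapositive: If ¬Q, then ¬P
Negate Q: not (m is divisible by 4)
Negate P: not (m is divisible by 16)

If not (m is divisible by 4), then not (m is divisible by 16).


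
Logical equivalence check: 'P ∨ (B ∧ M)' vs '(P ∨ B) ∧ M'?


Expression 1: P ∨ (B ∧ M)
Expression 2: (P ∨ B) ∧ M
Truth table (P B M | Expr1 Expr2):
  T T T |   T     T
  T T F |   T     F   ← differ
  T F T |   T     T
  T F F |   T     F   ← differ
  F T T |   T     T
  F T F |   F     F
  F F T |   F     F
  F F F |   F     F
Counterexample: P=T, B=T, M=F gives Expr1 = T but Expr2 = F, so the expressions are NOT logically equivalent.

No


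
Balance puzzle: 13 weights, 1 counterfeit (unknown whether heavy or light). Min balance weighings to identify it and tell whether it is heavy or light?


Let n = 13. 26 possibilities (n weights × lighter/heavier); each weighing has 3 outcomes.
Bound for k weighings: say the first weighing puts j weights on each pan. If it tips, the 2j weighed weights remain suspects (each with a known direction) and k-1 weighings give 3^(k-1) outcomes; 3^(k-1) is odd, so 2j ≤ 3^(k-1) - 1. If it balances, the n - 2j unweighed weights remain with direction unknown: 2(n - 2j) ≤ 3^(k-1) - 1 by the same parity argument. Adding, n ≤ (3^(k-1) - 1) + (3^(k-1) - 1)/2 = (3^k - 3)/2, and the classical three-group strategy achieves this (3 weights in 2 weighings, 12 in 3, 39 in 4, 120 in 5).
So we need the smallest k with (3^k - 3)/2 ≥ 13.
k = 3: (3^3 - 3)/2 = 12 < 13 ✗
k = 4: (3^4 - 3)/2 = 39 ≥ 13 ✓

4


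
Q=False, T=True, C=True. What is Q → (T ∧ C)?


Q = False, T = True, C = True
Expression: Q → (T ∧ C)
Step 1: T ∧ C = True AND True = True
Step 2: Q → (True) = False → True = True

True


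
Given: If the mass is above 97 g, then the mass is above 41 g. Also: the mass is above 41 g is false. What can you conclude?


Modus tollens: P → Q, ¬Q ⊢ ¬P
P: the mass is above 97 g
Q: the mass is above 41 g
We have P → Q and Q is false.
By modus tollens, P must be false.

It is not the case that the mass is above 97 g


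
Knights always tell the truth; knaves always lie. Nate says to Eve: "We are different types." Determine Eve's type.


Nate says: "We are different types."
Case 1: Nate is a Knight (truth-teller)
  Statement is true → they ARE different → Eve is a Knave
Case 2: Nate is a Knave (liar)
  Statement is false → they are NOT different → Eve is a Knave
In both cases, Eve is a Knave.

Knave


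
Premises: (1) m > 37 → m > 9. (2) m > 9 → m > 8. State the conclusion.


Hypothetical syllogism: P → Q, Q → R ⊢ P → R
Premise 1: m > 37 → m > 9
Premise 2: m > 9 → m > 8
Chain the implications: the middle term (m > 9) links the two.
Conclusion: If m > 37, then m > 8.

If m > 37, then m > 8.


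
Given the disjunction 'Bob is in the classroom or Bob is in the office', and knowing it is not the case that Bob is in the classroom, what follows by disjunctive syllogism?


Disjunctive syllogism: P ∨ Q, ¬P ⊢ Q
Disjunction: Bob is in the classroom ∨ Bob is in the office
We know it is not the case that Bob is in the classroom.
By disjunctive syllogism, the other disjunct must be true.

Bob is in the office


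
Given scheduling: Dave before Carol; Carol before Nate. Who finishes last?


Constraints: Dave before Carol; Carol before Nate
The last task can have nothing scheduled after it, so it must never appear on the left of a 'before'.
Tasks appearing before some other task: Dave, Carol.
The only task not in that list is Nate → it is last.

Nate


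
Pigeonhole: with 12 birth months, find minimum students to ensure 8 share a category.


Pigeonhole: to guarantee k in one of n categories, need (k-1)×n + 1.
k = 8, n = 12
Minimum = (8-1) × 12 + 1 = 7 × 12 + 1

85


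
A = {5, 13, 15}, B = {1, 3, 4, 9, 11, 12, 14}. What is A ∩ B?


A = {5, 13, 15}
B = {1, 3, 4, 9, 11, 12, 14}
Operation: intersection
Elements in both: none

∅


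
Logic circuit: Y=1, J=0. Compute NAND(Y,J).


Y AND J = 0
NOT(0) = 1

1


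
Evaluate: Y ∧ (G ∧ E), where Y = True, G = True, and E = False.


Y = True, G = True, E = False
Step 1: G ∧ E = True AND False = False
Step 2: Y ∧ False = True AND False = False
AND is true only when ALL operands are true.

False


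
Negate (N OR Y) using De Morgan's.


De Morgan's law: ¬(P ∨ Q) ≡ ¬P ∧ ¬Q
¬(N ∨ Y) = ¬N ∧ ¬Y

¬N ∧ ¬Y


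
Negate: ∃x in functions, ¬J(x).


Original: ∃x ¬J(x)
Rule: ¬∀→∃, ¬∃→∀, negate predicate.
Negation: ∀x J(x)

∀x J(x)


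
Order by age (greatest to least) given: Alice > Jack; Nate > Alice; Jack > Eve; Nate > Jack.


Constraints: Alice > Jack; Nate > Alice; Jack > Eve; Nate > Jack
Method: at each step, the next-highest is the one remaining person who never appears on the smaller side of a constraint between remaining people.
  Step 1: remaining {Jack, Eve, Nate, Alice}; on the smaller side: {Jack, Eve, Alice} → Nate is next (Nate > Alice; Nate > Jack).
  Step 2: remaining {Jack, Eve, Alice}; on the smaller side: {Jack, Eve} → Alice is next (Alice > Jack).
  Step 3: remaining {Jack, Eve}; on the smaller side: {Eve} → Jack is next (Jack > Eve).
  Step 4: only Eve remains → lowest.
Final ranking (highest to lowest):

Nate > Alice > Jack > Eve


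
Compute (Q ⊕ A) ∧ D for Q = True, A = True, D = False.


Q = True, A = True, D = False
Step 1: Q ⊕ A = True XOR True = False
Step 2: False ∧ D = False AND False = False
XOR true when exactly one of Q,A is true; then AND with D.

False


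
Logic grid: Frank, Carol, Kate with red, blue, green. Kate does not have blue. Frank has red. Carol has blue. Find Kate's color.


From clues:
  Frank → red
  Carol → blue
By elimination, Kate gets the remaining.

green


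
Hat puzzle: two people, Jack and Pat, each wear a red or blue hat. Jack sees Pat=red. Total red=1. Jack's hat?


Total red = 1, Pat = red
Red accounted for: 1
Remaining for Jack: 0
Jack's hat is blue.

blue


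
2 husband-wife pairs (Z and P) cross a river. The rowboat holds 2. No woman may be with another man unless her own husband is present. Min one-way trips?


Label couples Z and P.
1. WZ+WP → (far: WZ,WP; near: HZ,HP)
2. WZ ←   (far: WP; near: HZ,HP,WZ)
3. HZ+HP → (far: HZ,HP,WP; near: WZ)
4. HZ ←   (far: HP,WP; near: HZ,WZ)  — HZ returns, since WZ is alone on near bank
5. HZ+WZ → (far: all four; near: empty)
Every state respects the constraint.
Minimum trips = 5

5


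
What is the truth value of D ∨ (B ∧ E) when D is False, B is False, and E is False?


D = False, B = False, E = False
Step 1: B ∧ E = False AND False = False
Step 2: D ∨ False = False OR False = False
AND evaluated first (higher precedence); then OR applied.

False


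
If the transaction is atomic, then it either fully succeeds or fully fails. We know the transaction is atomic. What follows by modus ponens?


Modus ponens: P → Q, P ⊢ Q
P: the transaction is atomic
Q: it either fully succeeds or fully fails
We have P → Q and P is true.
By modus ponens, Q must be true.

It either fully succeeds or fully fails


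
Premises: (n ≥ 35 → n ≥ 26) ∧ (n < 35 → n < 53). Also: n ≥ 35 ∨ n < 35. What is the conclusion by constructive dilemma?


Constructive dilemma: (P → Q) ∧ (R → S), P ∨ R ⊢ Q ∨ S
Premise 1: n ≥ 35 → n ≥ 26
Premise 2: n < 35 → n < 53
Premise 3: n ≥ 35 ∨ n < 35
Case 1: Assuming n ≥ 35, then by Premise 1, n ≥ 26.
Case 2: Assuming n < 35, then by Premise 2, n < 53.
Since one of n ≥ 35 or n < 35 must hold, we get n ≥ 26 or n < 53.

n ≥ 26 or n < 53.


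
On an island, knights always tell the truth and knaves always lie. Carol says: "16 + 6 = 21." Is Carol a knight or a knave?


Statement: "16 + 6 = 21."
Actual: 16 + 6 = 22
Claimed: 21
Statement is FALSE → Carol lies → Knave

Knave


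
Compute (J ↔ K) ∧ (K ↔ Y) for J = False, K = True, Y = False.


J = False, K = True, Y = False
Step 1: J ↔ K is true when J and K have the same value. Result: False
Step 2: K ↔ Y is true when K and Y have the same value. Result: False
Step 3: False ∧ False = False

False


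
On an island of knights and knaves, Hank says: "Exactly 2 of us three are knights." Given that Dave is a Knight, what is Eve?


Hank claims exactly 2 knights among Hank, Dave, Eve.
Given: Dave is a Knight.

Case 1: Hank is a Knight (tells truth)
  Then exactly 2 of the three are knights.
  Counting Hank, Dave: 2 knight(s) so far. Need 0 more → Eve = Knave.
Case 2: Hank is a Knave (lies)
  Then the count is NOT 2.
  If Eve = Knight, count = 2 = 2 → claim would be true, contradicts lie.
  If Eve = Knave, count = 1 ≠ 2 → lie confirmed ✓

Eve is a Knave.

Knave


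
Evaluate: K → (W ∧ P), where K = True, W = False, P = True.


K = True, W = False, P = True
Step 1: W ∧ P = False AND True = False
Step 2: K → (False): false only when K=True and consequent=False.
Result: False

False


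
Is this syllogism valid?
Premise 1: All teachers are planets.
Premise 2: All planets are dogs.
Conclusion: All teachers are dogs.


Premise 1: All teachers are planets.
Premise 2: All planets are dogs.
Conclusion: All teachers are dogs.
Barbara syllogism (AAA-1): All A are B, All B are C → All A are C.
Middle term (planets) distributed in premise 2.

Valid


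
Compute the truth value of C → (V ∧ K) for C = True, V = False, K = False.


C = True, V = False, K = False
Step 1: V ∧ K = False AND False = False
Step 2: C → (False): false only when C=True and consequent=False.
Result: False

False


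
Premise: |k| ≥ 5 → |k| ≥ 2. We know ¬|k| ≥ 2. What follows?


Modus tollens: P → Q, ¬Q ⊢ ¬P
P: |k| ≥ 5
Q: |k| ≥ 2
We have P → Q and Q is false.
By modus tollens, P must be false.

It is not the case that |k| ≥ 5


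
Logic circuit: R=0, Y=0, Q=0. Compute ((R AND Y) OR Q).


R AND Y = 0&0 = 0
0 OR 0 = 0

0


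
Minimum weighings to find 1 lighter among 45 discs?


Each weighing has 3 outcomes (left heavy / balance / right heavy), so k weighings distinguish at most 3^k cases; splitting into three near-equal groups achieves this.
Need 3^k ≥ 45: 3^3 = 27 < 45 ≤ 3^4 = 81
k = ⌈log₃(45)⌉ = 4

4


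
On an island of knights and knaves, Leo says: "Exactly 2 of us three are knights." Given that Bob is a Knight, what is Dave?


Leo claims exactly 2 knights among Leo, Bob, Dave.
Given: Bob is a Knight.

Case 1: Leo is a Knight (tells truth)
  Then exactly 2 of the three are knights.
  Counting Leo, Bob: 2 knight(s) so far. Need 0 more → Dave = Knave.
Case 2: Leo is a Knave (lies)
  Then the count is NOT 2.
  If Dave = Knight, count = 2 = 2 → claim would be true, contradicts lie.
  If Dave = Knave, count = 1 ≠ 2 → lie confirmed ✓

Dave is a Knave.

Knave


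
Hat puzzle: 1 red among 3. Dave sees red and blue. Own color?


Total red = 1, seen red = 1
Own red = 1 - 1 = 0
Dave's hat is blue.

blue


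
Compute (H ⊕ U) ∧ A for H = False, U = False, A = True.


H = False, U = False, A = True
Step 1: H ⊕ U = False XOR False = False
Step 2: False ∧ A = False AND True = False
XOR true when exactly one of H,U is true; then AND with A.

False


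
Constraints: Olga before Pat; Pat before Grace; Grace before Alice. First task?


Constraints: Olga before Pat; Pat before Grace; Grace before Alice
The first task can have nothing scheduled before it, so it must never appear on the right of a 'before'.
Tasks appearing after some 'before': Pat, Grace, Alice.
The only task not in that list is Olga → it is first.

Olga


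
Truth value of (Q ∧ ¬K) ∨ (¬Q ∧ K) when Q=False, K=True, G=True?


Q = False, K = True, G = True
Expression: (Q ∧ ¬K) ∨ (¬Q ∧ K)
Step 1: ¬K = NOT True = False
Step 2: Q ∧ ¬K = False AND False = False
Step 3: ¬Q = NOT False = True
Step 4: ¬Q ∧ K = True AND True = True
Step 5: (False) ∨ (True) = False OR True = True

True


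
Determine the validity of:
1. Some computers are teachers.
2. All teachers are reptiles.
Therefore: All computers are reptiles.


Premise 1: Some computers are teachers.
Premise 2: All teachers are reptiles.
Conclusion: All computers are reptiles.
Fallacy: illicit minor. The minor term (computers) is distributed in the conclusion ('All computers ...') but undistributed in its premise ('Some computers are teachers' doesn't cover all computers).
Only 'Some computers are reptiles' follows, not 'All'.

Invalid


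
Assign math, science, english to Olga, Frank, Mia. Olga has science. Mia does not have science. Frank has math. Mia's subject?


From clues:
  Frank → math
  Olga → science
By elimination, Mia gets the remaining.

english


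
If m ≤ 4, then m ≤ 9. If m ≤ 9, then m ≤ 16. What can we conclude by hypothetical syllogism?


Hypothetical syllogism: P → Q, Q → R ⊢ P → R
Premise 1: m ≤ 4 → m ≤ 9
Premise 2: m ≤ 9 → m ≤ 16
Chain the implications: the middle term (m ≤ 9) links the two.
Conclusion: If m ≤ 4, then m ≤ 16.

If m ≤ 4, then m ≤ 16.


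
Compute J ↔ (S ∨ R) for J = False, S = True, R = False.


J = False, S = True, R = False
Step 1: S ∨ R = True OR False = True
Step 2: J ↔ (True): true when both sides have same truth value.
Result: False ↔ True = False

False


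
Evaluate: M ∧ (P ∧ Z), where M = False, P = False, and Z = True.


M = False, P = False, Z = True
Step 1: P ∧ Z = False AND True = False
Step 2: M ∧ False = False AND False = False
AND is true only when ALL operands are true.

False


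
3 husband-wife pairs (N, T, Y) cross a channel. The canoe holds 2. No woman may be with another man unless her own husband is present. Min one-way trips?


Label couples N, T, Y (H = husband, W = wife).
Counting alone: 6 people, the canoe carries 2 and someone must bring it back, so each round trip nets at most +1 on the far side until the last crossing → at least 9 trips. The jealousy constraint makes 9 impossible; the shortest valid schedule has 11:
1. WN+WT →  (far: WN,WT; near: HN,HT,HY,WY)
2. WN ←       (far: WT; near: HN,HT,HY,WN,WY)
3. WN+WY →  (far: WN,WT,WY; near: HN,HT,HY)
4. WN ←       (far: WT,WY; near: HN,HT,HY,WN)
5. HT+HY →  (far: HT,WT,HY,WY; near: HN,WN)
6. HT+WT ←  (far: HY,WY; near: HN,WN,HT,WT)
7. HN+HT →  (far: HN,HT,HY,WY; near: WN,WT)
8. WY ←       (far: HN,HT,HY; near: WN,WT,WY)
9. WN+WT →  (far: HN,WN,HT,WT,HY; near: WY)
10. HY ←      (far: HN,WN,HT,WT; near: HY,WY)
11. HY+WY → (far: all six; near: empty)
In every state each wife is either with her husband or with no other man.
Minimum trips = 11

11


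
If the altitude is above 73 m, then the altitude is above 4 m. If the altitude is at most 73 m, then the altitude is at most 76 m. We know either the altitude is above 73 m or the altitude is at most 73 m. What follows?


Constructive dilemma: (P → Q) ∧ (R → S), P ∨ R ⊢ Q ∨ S
Premise 1: the altitude is above 73 m → the altitude is above 4 m
Premise 2: the altitude is at most 73 m → the altitude is at most 76 m
Premise 3: the altitude is above 73 m ∨ the altitude is at most 73 m
Case 1: Assuming the altitude is above 73 m, then by Premise 1, the altitude is above 4 m.
Case 2: Assuming the altitude is at most 73 m, then by Premise 2, the altitude is at most 76 m.
Since one of the altitude is above 73 m or the altitude is at most 73 m must hold, we get the altitude is above 4 m or the altitude is at most 76 m.

The altitude is above 4 m or the altitude is at most 76 m.


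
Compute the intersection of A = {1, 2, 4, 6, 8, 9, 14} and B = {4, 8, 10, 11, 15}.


A = {1, 2, 4, 6, 8, 9, 14}
B = {4, 8, 10, 11, 15}
Operation: intersection
Elements in both: 4, 8

{4, 8}


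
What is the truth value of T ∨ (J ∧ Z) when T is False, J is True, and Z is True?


T = False, J = True, Z = True
Step 1: J ∧ Z = True AND True = True
Step 2: T ∨ True = False OR True = True
AND evaluated first (higher precedence); then OR applied.

True


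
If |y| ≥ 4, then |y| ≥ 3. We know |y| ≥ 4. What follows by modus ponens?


Modus ponens: P → Q, P ⊢ Q
P: |y| ≥ 4
Q: |y| ≥ 3
We have P → Q and P is true.
By modus ponens, Q must be true.

|y| ≥ 3


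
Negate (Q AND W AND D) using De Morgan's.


De Morgan's law: ¬(P ∧ Q ∧ R) ≡ ¬P ∨ ¬Q ∨ ¬R
¬(Q ∧ W ∧ D) = ¬Q ∨ ¬W ∨ ¬D

¬Q ∨ ¬W ∨ ¬D


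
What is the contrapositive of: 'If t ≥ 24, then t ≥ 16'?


Original: If t ≥ 24, then t ≥ 16
Contrapositive: If ¬Q, then ¬P
Negate Q: not (t ≥ 16)
Negate P: not (t ≥ 24)

If not (t ≥ 16), then not (t ≥ 24).


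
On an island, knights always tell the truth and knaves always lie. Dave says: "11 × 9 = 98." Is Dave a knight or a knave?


Statement: "11 × 9 = 98."
Actual: 11 × 9 = 99
Claimed: 98
Statement is FALSE → Dave lies → Knave

Knave


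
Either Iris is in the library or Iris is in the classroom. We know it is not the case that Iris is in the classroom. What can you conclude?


Disjunctive syllogism: P ∨ Q, ¬P ⊢ Q
Disjunction: Iris is in the library ∨ Iris is in the classroom
We know it is not the case that Iris is in the classroom.
By disjunctive syllogism, the other disjunct must be true.

Iris is in the library


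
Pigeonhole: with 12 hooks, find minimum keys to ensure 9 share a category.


Pigeonhole: to guarantee k in one of n categories, need (k-1)×n + 1.
k = 9, n = 12
Minimum = (9-1) × 12 + 1 = 8 × 12 + 1

97


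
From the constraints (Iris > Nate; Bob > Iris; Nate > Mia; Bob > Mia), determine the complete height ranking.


Constraints: Iris > Nate; Bob > Iris; Nate > Mia; Bob > Mia
Method: at each step, the next-highest is the one remaining person who never appears on the smaller side of a constraint between remaining people.
  Step 1: remaining {Nate, Mia, Bob, Iris}; on the smaller side: {Nate, Mia, Iris} → Bob is next (Bob > Iris; Bob > Mia).
  Step 2: remaining {Nate, Mia, Iris}; on the smaller side: {Nate, Mia} → Iris is next (Iris > Nate).
  Step 3: remaining {Nate, Mia}; on the smaller side: {Mia} → Nate is next (Nate > Mia).
  Step 4: only Mia remains → lowest.
Final ranking (highest to lowest):

Bob > Iris > Nate > Mia


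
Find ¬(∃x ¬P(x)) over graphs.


Original: ∃x ¬P(x)
Rule: ¬∀→∃, ¬∃→∀, negate predicate.
Negation: ∀x P(x)

∀x P(x)


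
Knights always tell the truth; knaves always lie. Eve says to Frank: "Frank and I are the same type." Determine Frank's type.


Eve says: "Frank and I are the same type."
Case 1: Eve is a Knight (truth-teller)
  Statement is true → they ARE the same → Frank is also a Knight
Case 2: Eve is a Knave (liar)
  Statement is false → they are NOT the same → Frank is a Knight
In both cases, Frank is a Knight.

Knight


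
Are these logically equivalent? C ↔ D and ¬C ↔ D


Expression 1: C ↔ D
Expression 2: ¬C ↔ D
Truth table (C D | Expr1 Expr2):
  T T |   T     F   ← differ
  T F |   F     T   ← differ
  F T |   F     T   ← differ
  F F |   T     F   ← differ
Counterexample: C=T, D=T gives Expr1 = T but Expr2 = F, so the expressions are NOT logically equivalent.

No


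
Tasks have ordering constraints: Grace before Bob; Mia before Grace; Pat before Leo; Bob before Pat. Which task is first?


Constraints: Grace before Bob; Mia before Grace; Pat before Leo; Bob before Pat
The first task can have nothing scheduled before it, so it must never appear on the right of a 'before'.
Tasks appearing after some 'before': Bob, Grace, Leo, Pat.
The only task not in that list is Mia → it is first.

Mia


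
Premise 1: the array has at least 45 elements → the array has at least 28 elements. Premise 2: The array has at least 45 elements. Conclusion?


Modus ponens: P → Q, P ⊢ Q
P: the array has at least 45 elements
Q: the array has at least 28 elements
We have P → Q and P is true.
By modus ponens, Q must be true.

The array has at least 28 elements


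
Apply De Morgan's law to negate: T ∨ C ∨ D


De Morgan's law: ¬(P ∨ Q ∨ R) ≡ ¬P ∧ ¬Q ∧ ¬R
¬(T ∨ C ∨ D) = ¬T ∧ ¬C ∧ ¬D

¬T ∧ ¬C ∧ ¬D


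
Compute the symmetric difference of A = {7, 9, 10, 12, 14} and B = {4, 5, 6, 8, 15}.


A = {7, 9, 10, 12, 14}
B = {4, 5, 6, 8, 15}
Operation: symmetric difference
In A only: [7, 9, 10, 12, 14], in B only: [4, 5, 6, 8, 15]

{4, 5, 6, 7, 8, 9, 10, 12, 14, 15}


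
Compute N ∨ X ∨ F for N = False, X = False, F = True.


N = False, X = False, F = True
Step 1: N ∨ X = False OR False = False
Step 2: False ∨ F = False OR True = True
OR is true when at least one operand is true.

True


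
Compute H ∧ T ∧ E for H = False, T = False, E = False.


H = False, T = False, E = False
Step 1: H ∧ T = False AND False = False
Step 2: (False) ∧ E = (False) AND False = False
AND is true only when ALL operands are true.

False


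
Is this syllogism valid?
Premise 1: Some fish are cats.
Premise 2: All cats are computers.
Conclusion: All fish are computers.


Premise 1: Some fish are cats.
Premise 2: All cats are computers.
Conclusion: All fish are computers.
Fallacy: illicit minor. The minor term (fish) is distributed in the conclusion ('All fish ...') but undistributed in its premise ('Some fish are cats' doesn't cover all fish).
Only 'Some fish are computers' follows, not 'All'.

Invalid


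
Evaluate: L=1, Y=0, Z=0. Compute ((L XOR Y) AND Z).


L XOR Y = 1^0 = 1
1 AND 0 = 0

0


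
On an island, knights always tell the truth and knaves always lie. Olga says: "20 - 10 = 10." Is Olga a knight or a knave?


Statement: "20 - 10 = 10."
Actual: 20 - 10 = 10
Claimed: 10
Statement is TRUE → Olga tells the truth → Knight

Knight


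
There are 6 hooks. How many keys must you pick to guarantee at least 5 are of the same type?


Pigeonhole: to guarantee k in one of n categories, need (k-1)×n + 1.
k = 5, n = 6
Minimum = (5-1) × 6 + 1 = 4 × 6 + 1

25


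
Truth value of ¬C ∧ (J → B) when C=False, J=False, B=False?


C = False, J = False, B = False
Expression: ¬C ∧ (J → B)
Step 1: ¬C = NOT False = True
Step 2: J → B = False → False (false only if J=True, B=False) = True
Step 3: (True) ∧ (True) = True AND True = True

True


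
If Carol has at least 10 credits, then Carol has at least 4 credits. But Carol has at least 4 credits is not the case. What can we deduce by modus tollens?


Modus tollens: P → Q, ¬Q ⊢ ¬P
P: Carol has at least 10 credits
Q: Carol has at least 4 credits
We have P → Q and Q is false.
By modus tollens, P must be false.

It is not the case that Carol has at least 10 credits


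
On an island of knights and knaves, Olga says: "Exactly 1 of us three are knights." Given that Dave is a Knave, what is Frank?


Olga claims exactly 1 knights among Olga, Dave, Frank.
Given: Dave is a Knave.

Case 1: Olga is a Knight (tells truth)
  Then exactly 1 of the three are knights.
  Counting Olga, Dave: 1 knight(s) so far. Need 0 more → Frank = Knave.
Case 2: Olga is a Knave (lies)
  Then the count is NOT 1.
  If Frank = Knight, count = 1 = 1 → claim would be true, contradicts lie.
  If Frank = Knave, count = 0 ≠ 1 → lie confirmed ✓

Frank is a Knave.

Knave


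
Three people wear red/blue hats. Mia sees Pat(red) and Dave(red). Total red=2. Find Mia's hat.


Total red = 2, seen red = 2
Own red = 2 - 2 = 0
Mia's hat is blue.

blue


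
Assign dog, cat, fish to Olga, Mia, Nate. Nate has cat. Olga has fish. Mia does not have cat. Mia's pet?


From clues:
  Nate → cat
  Olga → fish
By elimination, Mia gets the remaining.

dog


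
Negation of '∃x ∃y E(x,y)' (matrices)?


Original: ∃x ∃y E(x,y)
Rule: ¬∀→∃, ¬∃→∀, negate predicate.
Negation: ∀x ∀y ¬E(x,y)

∀x ∀y ¬E(x,y)


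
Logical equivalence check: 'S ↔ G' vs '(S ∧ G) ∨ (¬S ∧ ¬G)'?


Expression 1: S ↔ G
Expression 2: (S ∧ G) ∨ (¬S ∧ ¬G)
Truth table (S G | Expr1 Expr2):
  T T |   T     T
  T F |   F     F
  F T |   F     F
  F F |   T     T
All 4 rows agree, so the expressions are logically equivalent.

Yes


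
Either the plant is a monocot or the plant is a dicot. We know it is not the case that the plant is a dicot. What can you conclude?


Disjunctive syllogism: P ∨ Q, ¬P ⊢ Q
Disjunction: the plant is a monocot ∨ the plant is a dicot
We know it is not the case that the plant is a dicot.
By disjunctive syllogism, the other disjunct must be true.

The plant is a monocot


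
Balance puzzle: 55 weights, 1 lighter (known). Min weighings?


Each weighing has 3 outcomes (left heavy / balance / right heavy), so k weighings distinguish at most 3^k cases; splitting into three near-equal groups achieves this.
Need 3^k ≥ 55: 3^3 = 27 < 55 ≤ 3^4 = 81
k = ⌈log₃(55)⌉ = 4

4


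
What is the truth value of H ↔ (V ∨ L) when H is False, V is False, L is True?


H = False, V = False, L = True
Step 1: V ∨ L = False OR True = True
Step 2: H ↔ (True): true when both sides have same truth value.
Result: False ↔ True = False

False


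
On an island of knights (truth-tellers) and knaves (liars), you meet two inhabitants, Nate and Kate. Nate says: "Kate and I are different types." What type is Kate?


Nate says: "Kate and I are different types."
Case 1: Nate is a Knight (truth-teller)
  Statement is true → they ARE different → Kate is a Knave
Case 2: Nate is a Knave (liar)
  Statement is false → they are NOT different → Kate is a Knave
In both cases, Kate is a Knave.

Knave


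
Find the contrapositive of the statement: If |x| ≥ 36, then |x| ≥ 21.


Original: If |x| ≥ 36, then |x| ≥ 21
Contrapositive: If ¬Q, then ¬P
Negate Q: not (|x| ≥ 21)
Negate P: not (|x| ≥ 36)

If not (|x| ≥ 21), then not (|x| ≥ 36).


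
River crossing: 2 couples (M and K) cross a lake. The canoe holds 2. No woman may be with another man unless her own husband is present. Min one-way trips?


Label couples M and K.
1. WM+WK → (far: WM,WK; near: HM,HK)
2. WM ←   (far: WK; near: HM,HK,WM)
3. HM+HK → (far: HM,HK,WK; near: WM)
4. HM ←   (far: HK,WK; near: HM,WM)  — HM returns, since WM is alone on near bank
5. HM+WM → (far: all four; near: empty)
Every state respects the constraint.
Minimum trips = 5

5


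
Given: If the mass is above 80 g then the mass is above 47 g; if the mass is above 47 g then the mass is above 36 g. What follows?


Hypothetical syllogism: P → Q, Q → R ⊢ P → R
Premise 1: the mass is above 80 g → the mass is above 47 g
Premise 2: the mass is above 47 g → the mass is above 36 g
Chain the implications: the middle term (the mass is above 47 g) links the two.
Conclusion: If the mass is above 80 g, then the mass is above 36 g.

If the mass is above 80 g, then the mass is above 36 g.


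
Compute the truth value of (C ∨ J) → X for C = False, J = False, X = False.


C = False, J = False, X = False
Step 1: C ∨ J = False OR False = False
Step 2: (False) → X: false only when antecedent=True and X=False.
Result: True

True


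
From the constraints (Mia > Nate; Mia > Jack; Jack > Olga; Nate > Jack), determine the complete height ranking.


Constraints: Mia > Nate; Mia > Jack; Jack > Olga; Nate > Jack
Method: at each step, the next-highest is the one remaining person who never appears on the smaller side of a constraint between remaining people.
  Step 1: remaining {Jack, Nate, Olga, Mia}; on the smaller side: {Jack, Nate, Olga} → Mia is next (Mia > Nate; Mia > Jack).
  Step 2: remaining {Jack, Nate, Olga}; on the smaller side: {Jack, Olga} → Nate is next (Nate > Jack).
  Step 3: remaining {Jack, Olga}; on the smaller side: {Olga} → Jack is next (Jack > Olga).
  Step 4: only Olga remains → lowest.
Final ranking (highest to lowest):

Mia > Nate > Jack > Olga


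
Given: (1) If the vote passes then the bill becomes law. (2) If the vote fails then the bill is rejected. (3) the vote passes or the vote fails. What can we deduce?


Constructive dilemma: (P → Q) ∧ (R → S), P ∨ R ⊢ Q ∨ S
Premise 1: the vote passes → the bill becomes law
Premise 2: the vote fails → the bill is rejected
Premise 3: the vote passes ∨ the vote fails
Case 1: Assuming the vote passes, then by Premise 1, the bill becomes law.
Case 2: Assuming the vote fails, then by Premise 2, the bill is rejected.
Since one of the vote passes or the vote fails must hold, we get the bill becomes law or the bill is rejected.

The bill becomes law or the bill is rejected.


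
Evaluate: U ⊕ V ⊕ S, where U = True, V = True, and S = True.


U = True, V = True, S = True
Step 1: U ⊕ V = True XOR True = False
Step 2: False ⊕ S = False XOR True = True
XOR is true when an odd number of operands are true.

True


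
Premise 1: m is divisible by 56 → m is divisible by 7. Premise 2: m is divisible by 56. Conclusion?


Modus ponens: P → Q, P ⊢ Q
P: m is divisible by 56
Q: m is divisible by 7
We have P → Q and P is true.
By modus ponens, Q must be true.

m is divisible by 7


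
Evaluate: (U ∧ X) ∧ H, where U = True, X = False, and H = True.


U = True, X = False, H = True
Step 1: U ∧ X = True AND False = False
Step 2: False ∧ H = False AND True = False
AND is true only when ALL operands are true.

False


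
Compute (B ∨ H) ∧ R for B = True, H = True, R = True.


B = True, H = True, R = True
Step 1: B ∨ H = True OR True = True
Step 2: True ∧ R = True AND True = True
OR is true when at least one operand is true; AND requires both.

True


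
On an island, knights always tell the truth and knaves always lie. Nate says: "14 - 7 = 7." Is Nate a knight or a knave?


Statement: "14 - 7 = 7."
Actual: 14 - 7 = 7
Claimed: 7
Statement is TRUE → Nate tells the truth → Knight

Knight


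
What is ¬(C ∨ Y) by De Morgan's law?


De Morgan's law: ¬(P ∨ Q) ≡ ¬P ∧ ¬Q
¬(C ∨ Y) = ¬C ∧ ¬Y

¬C ∧ ¬Y


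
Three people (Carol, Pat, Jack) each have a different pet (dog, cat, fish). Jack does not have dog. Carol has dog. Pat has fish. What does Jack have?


From clues:
  Pat → fish
  Carol → dog
By elimination, Jack gets the remaining.

cat


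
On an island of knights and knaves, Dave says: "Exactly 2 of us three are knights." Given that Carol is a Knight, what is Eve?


Dave claims exactly 2 knights among Dave, Carol, Eve.
Given: Carol is a Knight.

Case 1: Dave is a Knight (tells truth)
  Then exactly 2 of the three are knights.
  Counting Dave, Carol: 2 knight(s) so far. Need 0 more → Eve = Knave.
Case 2: Dave is a Knave (lies)
  Then the count is NOT 2.
  If Eve = Knight, count = 2 = 2 → claim would be true, contradicts lie.
  If Eve = Knave, count = 1 ≠ 2 → lie confirmed ✓

Eve is a Knave.

Knave


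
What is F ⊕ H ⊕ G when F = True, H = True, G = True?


F = True, H = True, G = True
Step 1: F ⊕ H = True XOR True = False
Step 2: False ⊕ G = False XOR True = True
XOR is true when an odd number of operands are true.

True


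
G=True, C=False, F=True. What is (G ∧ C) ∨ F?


G = True, C = False, F = True
Expression: (G ∧ C) ∨ F
Step 1: G ∧ C = True AND False = False
Step 2: (False) ∨ F = False OR True = True

True


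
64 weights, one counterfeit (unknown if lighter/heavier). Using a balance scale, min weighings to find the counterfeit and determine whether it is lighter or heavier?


Let n = 64. 128 possibilities (n weights × lighter/heavier); each weighing has 3 outcomes.
Bound for k weighings: say the first weighing puts j weights on each pan. If it tips, the 2j weighed weights remain suspects (each with a known direction) and k-1 weighings give 3^(k-1) outcomes; 3^(k-1) is odd, so 2j ≤ 3^(k-1) - 1. If it balances, the n - 2j unweighed weights remain with direction unknown: 2(n - 2j) ≤ 3^(k-1) - 1 by the same parity argument. Adding, n ≤ (3^(k-1) - 1) + (3^(k-1) - 1)/2 = (3^k - 3)/2, and the classical three-group strategy achieves this (3 weights in 2 weighings, 12 in 3, 39 in 4, 120 in 5).
So we need the smallest k with (3^k - 3)/2 ≥ 64.
k = 4: (3^4 - 3)/2 = 39 < 64 ✗
k = 5: (3^5 - 3)/2 = 120 ≥ 64 ✓

5


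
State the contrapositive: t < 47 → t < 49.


Original: If t < 47, then t < 49
Contrapositive: If ¬Q, then ¬P
Negate Q: not (t < 49)
Negate P: not (t < 47)

If not (t < 49), then not (t < 47).


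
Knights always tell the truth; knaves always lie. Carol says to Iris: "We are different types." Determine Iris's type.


Carol says: "We are different types."
Case 1: Carol is a Knight (truth-teller)
  Statement is true → they ARE different → Iris is a Knave
Case 2: Carol is a Knave (liar)
  Statement is false → they are NOT different → Iris is a Knave
In both cases, Iris is a Knave.

Knave


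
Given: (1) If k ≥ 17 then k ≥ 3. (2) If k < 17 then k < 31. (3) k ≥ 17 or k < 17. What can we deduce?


Constructive dilemma: (P → Q) ∧ (R → S), P ∨ R ⊢ Q ∨ S
Premise 1: k ≥ 17 → k ≥ 3
Premise 2: k < 17 → k < 31
Premise 3: k ≥ 17 ∨ k < 17
Case 1: Assuming k ≥ 17, then by Premise 1, k ≥ 3.
Case 2: Assuming k < 17, then by Premise 2, k < 31.
Since one of k ≥ 17 or k < 17 must hold, we get k ≥ 3 or k < 31.

k ≥ 3 or k < 31.


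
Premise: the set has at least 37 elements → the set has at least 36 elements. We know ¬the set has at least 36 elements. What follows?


Modus tollens: P → Q, ¬Q ⊢ ¬P
P: the set has at least 37 elements
Q: the set has at least 36 elements
We have P → Q and Q is false.
By modus tollens, P must be false.

It is not the case that the set has at least 37 elements


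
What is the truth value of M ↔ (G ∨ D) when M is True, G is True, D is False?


M = True, G = True, D = False
Step 1: G ∨ D = True OR False = True
Step 2: M ↔ (True): true when both sides have same truth value.
Result: True ↔ True = True

True


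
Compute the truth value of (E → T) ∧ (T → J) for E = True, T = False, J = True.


E = True, T = False, J = True
Step 1: E → T is false only when E=True and T=False. Result: False
Step 2: T → J is false only when T=True and J=False. Result: True
Step 3: False ∧ True = False

False


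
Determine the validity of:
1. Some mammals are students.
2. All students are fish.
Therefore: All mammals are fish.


Premise 1: Some mammals are students.
Premise 2: All students are fish.
Conclusion: All mammals are fish.
Fallacy: illicit minor. The minor term (mammals) is distributed in the conclusion ('All mammals ...') but undistributed in its premise ('Some mammals are students' doesn't cover all mammals).
Only 'Some mammals are fish' follows, not 'All'.

Invalid


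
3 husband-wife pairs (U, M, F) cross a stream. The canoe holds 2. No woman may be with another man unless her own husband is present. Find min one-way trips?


Label couples U, M, F (H = husband, W = wife).
Counting alone: 6 people, the canoe carries 2 and someone must bring it back, so each round trip nets at most +1 on the far side until the last crossing → at least 9 trips. The jealousy constraint makes 9 impossible; the shortest valid schedule has 11:
1. WU+WM →  (far: WU,WM; near: HU,HM,HF,WF)
2. WU ←       (far: WM; near: HU,HM,HF,WU,WF)
3. WU+WF →  (far: WU,WM,WF; near: HU,HM,HF)
4. WU ←       (far: WM,WF; near: HU,HM,HF,WU)
5. HM+HF →  (far: HM,WM,HF,WF; near: HU,WU)
6. HM+WM ←  (far: HF,WF; near: HU,WU,HM,WM)
7. HU+HM →  (far: HU,HM,HF,WF; near: WU,WM)
8. WF ←       (far: HU,HM,HF; near: WU,WM,WF)
9. WU+WM →  (far: HU,WU,HM,WM,HF; near: WF)
10. HF ←      (far: HU,WU,HM,WM; near: HF,WF)
11. HF+WF → (far: all six; near: empty)
In every state each wife is either with her husband or with no other man.
Minimum trips = 11

11


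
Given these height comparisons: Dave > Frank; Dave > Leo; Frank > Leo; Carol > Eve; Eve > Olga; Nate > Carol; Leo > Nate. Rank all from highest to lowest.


Constraints: Dave > Frank; Dave > Leo; Frank > Leo; Carol > Eve; Eve > Olga; Nate > Carol; Leo > Nate
Method: at each step, the next-highest is the one remaining person who never appears on the smaller side of a constraint between remaining people.
  Step 1: remaining {Eve, Olga, Dave, Nate, Carol, Leo, Frank}; on the smaller side: {Eve, Olga, Nate, Carol, Leo, Frank} → Dave is next (Dave > Frank; Dave > Leo).
  Step 2: remaining {Eve, Olga, Nate, Carol, Leo, Frank}; on the smaller side: {Eve, Olga, Nate, Carol, Leo} → Frank is next (Frank > Leo).
  Step 3: remaining {Eve, Olga, Nate, Carol, Leo}; on the smaller side: {Eve, Olga, Nate, Carol} → Leo is next (Leo > Nate).
  Step 4: remaining {Eve, Olga, Nate, Carol}; on the smaller side: {Eve, Olga, Carol} → Nate is next (Nate > Carol).
  Step 5: remaining {Eve, Olga, Carol}; on the smaller side: {Eve, Olga} → Carol is next (Carol > Eve).
  Step 6: remaining {Eve, Olga}; on the smaller side: {Olga} → Eve is next (Eve > Olga).
  Step 7: only Olga remains → lowest.
Final ranking (highest to lowest):

Dave > Frank > Leo > Nate > Carol > Eve > Olga


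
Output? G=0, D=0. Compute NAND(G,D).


G AND D = 0
NOT(0) = 1

1


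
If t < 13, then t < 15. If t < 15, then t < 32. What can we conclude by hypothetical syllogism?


Hypothetical syllogism: P → Q, Q → R ⊢ P → R
Premise 1: t < 13 → t < 15
Premise 2: t < 15 → t < 32
Chain the implications: the middle term (t < 15) links the two.
Conclusion: If t < 13, then t < 32.

If t < 13, then t < 32.


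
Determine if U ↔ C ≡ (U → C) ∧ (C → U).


Expression 1: U ↔ C
Expression 2: (U → C) ∧ (C → U)
Truth table (U C | Expr1 Expr2):
  T T |   T     T
  T F |   F     F
  F T |   F     F
  F F |   T     T
All 4 rows agree, so the expressions are logically equivalent.

Yes


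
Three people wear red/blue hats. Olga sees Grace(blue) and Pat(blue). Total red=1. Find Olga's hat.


Total red = 1, seen red = 0
Own red = 1 - 0 = 1
Olga's hat is red.

red


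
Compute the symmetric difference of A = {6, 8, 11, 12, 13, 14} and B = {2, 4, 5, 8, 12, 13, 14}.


A = {6, 8, 11, 12, 13, 14}
B = {2, 4, 5, 8, 12, 13, 14}
Operation: symmetric difference
In A only: [6, 11], in B only: [2, 4, 5]

{2, 4, 5, 6, 11}


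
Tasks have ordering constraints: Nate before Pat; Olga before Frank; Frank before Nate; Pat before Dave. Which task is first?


Constraints: Nate before Pat; Olga before Frank; Frank before Nate; Pat before Dave
The first task can have nothing scheduled before it, so it must never appear on the right of a 'before'.
Tasks appearing after some 'before': Pat, Frank, Nate, Dave.
The only task not in that list is Olga → it is first.

Olga


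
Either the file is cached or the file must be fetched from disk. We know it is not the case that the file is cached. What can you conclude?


Disjunctive syllogism: P ∨ Q, ¬P ⊢ Q
Disjunction: the file is cached ∨ the file must be fetched from disk
We know it is not the case that the file is cached.
By disjunctive syllogism, the other disjunct must be true.

The file must be fetched from disk
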